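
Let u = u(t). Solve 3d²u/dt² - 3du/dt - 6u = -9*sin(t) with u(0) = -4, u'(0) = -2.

Divide through by 3: u'' - u' - 2u = -3*sin(t).
Characteristic equation r² - r - 2 = 0 factors as (r + 1)(r - 2) = 0, so r = -1, 2.
Hence u_h = C1*exp(-t) + C2*exp(2*t).
Try u_p = A*cos(t) + B*sin(t). Substituting and equating the coefficients of cos(t) and sin(t) gives A = -3/10, B = 9/10, so u_p = -3*cos(t)/10 + 9*sin(t)/10.
General solution: u = -3*cos(t)/10 + 9*sin(t)/10 + C1*exp(-t) + C2*exp(2*t).
Apply the initial conditions: u(0) = -3/10 + C1 + C2 = -4 and u'(0) = 9/10 - C1 + 2*C2 = -2. Solving gives C1 = -3/2, C2 = -11/5.

u = -11*exp(2*t)/5 - 3*exp(-t)/2 - 3*cos(t)/10 + 9*sin(t)/10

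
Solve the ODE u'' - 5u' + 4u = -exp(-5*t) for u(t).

Characteristic equation r² - 5r + 4 = 0 factors as (r - 4)(r - 1) = 0, so r = 4, 1.
Hence u_h = C1*exp(4*t) + C2*exp(t).
Try u_p = A*exp(-5*t). Substituting into the equation and dividing by exp(-5*t) gives A = -1/54, so u_p = -exp(-5*t)/54.

u = -exp(-5*t)/54 + C1*exp(4*t) + C2*exp(t)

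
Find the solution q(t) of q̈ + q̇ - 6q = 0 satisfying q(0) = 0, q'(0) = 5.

q = -exp(-3*t) + exp(2*t)

Characteristic equation r² + r - 6 = 0 factors as (r - 2)(r + 3) = 0, so r = 2, -3.
Hence q_h = C1*exp(2*t) + C2*exp(-3*t).
Apply the initial conditions: q(0) = C1 + C2 = 0 and q'(0) = -3*C2 + 2*C1 = 5. Solving gives C1 = 1, C2 = -1.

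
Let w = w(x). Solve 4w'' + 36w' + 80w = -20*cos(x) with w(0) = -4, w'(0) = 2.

w = -286*exp(-4*x)/17 - 95*cos(x)/442 - 45*sin(x)/442 + 339*exp(-5*x)/26

Divide through by 4: w'' + 9w' + 20w = -5*cos(x).
Characteristic equation r² + 9r + 20 = 0 factors as (r + 5)(r + 4) = 0, so r = -5, -4.
Hence w_h = C1*exp(-5*x) + C2*exp(-4*x).
Try w_p = A*cos(x) + B*sin(x). Substituting and equating the coefficients of cos(x) and sin(x) gives A = -95/442, B = -45/442, so w_p = -95*cos(x)/442 - 45*sin(x)/442.
General solution: w = -95*cos(x)/442 - 45*sin(x)/442 + C1*exp(-5*x) + C2*exp(-4*x).
Apply the initial conditions: w(0) = -95/442 + C1 + C2 = -4 and w'(0) = -45/442 - 5*C1 - 4*C2 = 2. Solving gives C1 = 339/26, C2 = -286/17.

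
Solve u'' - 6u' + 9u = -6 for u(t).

Characteristic equation r² - 6r + 9 = 0 has discriminant (-6)² - 4·(9) = 0, so r = 3 is a repeated root.
Hence u_h = (C1 + C2*t)*exp(3*t).
For the particular solution try u_p = A0. Substituting and matching coefficients of each power of t gives A0 = -2/3, so u_p = -2/3.

u = -2/3 + C1*exp(3*t) + C2*t*exp(3*t)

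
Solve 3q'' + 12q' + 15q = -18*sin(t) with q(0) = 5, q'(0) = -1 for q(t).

Divide through by 3: q'' + 4q' + 5q = -6*sin(t).
Characteristic equation r² + 4r + 5 = 0 has discriminant (4)² - 4·(5) = -4 < 0, so r = -2 ± i.
Hence q_h = C1*cos(t)*exp(-2*t) + C2*exp(-2*t)*sin(t).
Try q_p = A*cos(t) + B*sin(t). Substituting and equating the coefficients of cos(t) and sin(t) gives A = 3/4, B = -3/4, so q_p = -3*sin(t)/4 + 3*cos(t)/4.
General solution: q = -3*sin(t)/4 + 3*cos(t)/4 + C1*cos(t)*exp(-2*t) + C2*exp(-2*t)*sin(t).
Apply the initial conditions: q(0) = 3/4 + C1 = 5 and q'(0) = -3/4 + C2 - 2*C1 = -1. Solving gives C1 = 17/4, C2 = 33/4.

q = -3*sin(t)/4 + 3*cos(t)/4 + 17*cos(t)*exp(-2*t)/4 + 33*exp(-2*t)*sin(t)/4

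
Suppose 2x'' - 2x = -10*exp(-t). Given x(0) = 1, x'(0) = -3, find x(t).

x = -9*exp(t)/4 + 13*exp(-t)/4 + 5*t*exp(-t)/2

Divide through by 2: x'' - x = -5*exp(-t).
Characteristic equation r² - 1 = 0 factors as (r - 1)(r + 1) = 0, so r = 1, -1.
Hence x_h = C1*exp(t) + C2*exp(-t).
Since exp(-t) solves the homogeneous equation (r = -1 is a root of multiplicity 1), multiply the trial by t. Try x_p = A*t*exp(-t). Substituting into the equation and dividing by exp(-t) gives A = 5/2, so x_p = 5*t*exp(-t)/2.
General solution: x = C1*exp(t) + C2*exp(-t) + 5*t*exp(-t)/2.
Apply the initial conditions: x(0) = C1 + C2 = 1 and x'(0) = 5/2 + C1 - C2 = -3. Solving gives C1 = -9/4, C2 = 13/4.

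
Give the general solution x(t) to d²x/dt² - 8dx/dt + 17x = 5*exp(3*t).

Characteristic equation r² - 8r + 17 = 0 has discriminant (-8)² - 4·(17) = -4 < 0, so r = 4 ± i.
Hence x_h = C1*cos(t)*exp(4*t) + C2*exp(4*t)*sin(t).
Try x_p = A*exp(3*t). Substituting into the equation and dividing by exp(3*t) gives A = 5/2, so x_p = 5*exp(3*t)/2.

x = 5*exp(3*t)/2 + C1*cos(t)*exp(4*t) + C2*exp(4*t)*sin(t)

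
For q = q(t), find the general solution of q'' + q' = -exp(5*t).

Characteristic equation r² + r = 0 factors as (r + 1)r = 0, so r = -1, 0.
Hence q_h = C1*exp(-t) + C2.
Try q_p = A*exp(5*t). Substituting into the equation and dividing by exp(5*t) gives A = -1/30, so q_p = -exp(5*t)/30.

q = C2 - exp(5*t)/30 + C1*exp(-t)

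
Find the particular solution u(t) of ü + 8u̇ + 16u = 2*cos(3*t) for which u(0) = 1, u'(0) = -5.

Characteristic equation r² + 8r + 16 = 0 has discriminant (8)² - 4·(16) = 0, so r = -4 is a repeated root.
Hence u_h = (C1 + C2*t)*exp(-4*t).
Try u_p = A*cos(3*t) + B*sin(3*t). Substituting and equating the coefficients of cos(3t) and sin(3t) gives A = 14/625, B = 48/625, so u_p = 14*cos(3*t)/625 + 48*sin(3*t)/625.
General solution: u = 14*cos(3*t)/625 + 48*sin(3*t)/625 + C1*exp(-4*t) + C2*t*exp(-4*t).
Apply the initial conditions: u(0) = 14/625 + C1 = 1 and u'(0) = 144/625 + C2 - 4*C1 = -5. Solving gives C1 = 611/625, C2 = -33/25.

u = 14*cos(3*t)/625 + 48*sin(3*t)/625 + 611*exp(-4*t)/625 - 33*t*exp(-4*t)/25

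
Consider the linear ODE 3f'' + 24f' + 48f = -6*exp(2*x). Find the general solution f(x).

f = -exp(2*x)/18 + C1*exp(-4*x) + C2*x*exp(-4*x)

Divide through by 3: f'' + 8f' + 16f = -2*exp(2*x).
Characteristic equation r² + 8r + 16 = 0 has discriminant (8)² - 4·(16) = 0, so r = -4 is a repeated root.
Hence f_h = (C1 + C2*x)*exp(-4*x).
Try f_p = A*exp(2*x). Substituting into the equation and dividing by exp(2*x) gives A = -1/18, so f_p = -exp(2*x)/18.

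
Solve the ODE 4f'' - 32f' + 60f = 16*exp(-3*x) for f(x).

Divide through by 4: f'' - 8f' + 15f = 4*exp(-3*x).
Characteristic equation r² - 8r + 15 = 0 factors as (r - 5)(r - 3) = 0, so r = 5, 3.
Hence f_h = C1*exp(5*x) + C2*exp(3*x).
Try f_p = A*exp(-3*x). Substituting into the equation and dividing by exp(-3*x) gives A = 1/12, so f_p = exp(-3*x)/12.

f = exp(-3*x)/12 + C1*exp(5*x) + C2*exp(3*x)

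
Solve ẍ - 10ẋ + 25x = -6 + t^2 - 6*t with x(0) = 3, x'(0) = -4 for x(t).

x = -204/625 - 26*t/125 + t**2/25 + 2079*exp(5*t)/625 - 2553*t*exp(5*t)/125

Characteristic equation r² - 10r + 25 = 0 has discriminant (-10)² - 4·(25) = 0, so r = 5 is a repeated root.
Hence x_h = (C1 + C2*t)*exp(5*t).
For the particular solution try x_p = A0 + A1*t + A2*t^2. Substituting and matching coefficients of each power of t gives A0 = -204/625, A1 = -26/125, A2 = 1/25, so x_p = -204/625 - 26*t/125 + t^2/25.
General solution: x = -204/625 - 26*t/125 + t^2/25 + C1*exp(5*t) + C2*t*exp(5*t).
Apply the initial conditions: x(0) = -204/625 + C1 = 3 and x'(0) = -26/125 + C2 + 5*C1 = -4. Solving gives C1 = 2079/625, C2 = -2553/125.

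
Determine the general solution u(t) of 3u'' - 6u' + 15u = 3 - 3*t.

Divide through by 3: u'' - 2u' + 5u = 1 - t.
Characteristic equation r² - 2r + 5 = 0 has discriminant (-2)² - 4·(5) = -16 < 0, so r = 1 ± 2i.
Hence u_h = C1*cos(2*t)*exp(t) + C2*exp(t)*sin(2*t).
For the particular solution try u_p = A0 + A1*t. Substituting and matching coefficients of each power of t gives A0 = 3/25, A1 = -1/5, so u_p = 3/25 - t/5.

u = 3/25 - t/5 + C1*cos(2*t)*exp(t) + C2*exp(t)*sin(2*t)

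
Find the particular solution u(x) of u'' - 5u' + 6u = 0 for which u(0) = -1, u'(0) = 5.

Characteristic equation r² - 5r + 6 = 0 factors as (r - 3)(r - 2) = 0, so r = 3, 2.
Hence u_h = C1*exp(3*x) + C2*exp(2*x).
Apply the initial conditions: u(0) = C1 + C2 = -1 and u'(0) = 2*C2 + 3*C1 = 5. Solving gives C1 = 7, C2 = -8.

u = -8*exp(2*x) + 7*exp(3*x)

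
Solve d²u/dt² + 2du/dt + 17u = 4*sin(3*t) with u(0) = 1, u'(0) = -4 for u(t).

Characteristic equation r² + 2r + 17 = 0 has discriminant (2)² - 4·(17) = -64 < 0, so r = -1 ± 4i.
Hence u_h = C1*cos(4*t)*exp(-t) + C2*exp(-t)*sin(4*t).
Try u_p = A*cos(3*t) + B*sin(3*t). Substituting and equating the coefficients of cos(3t) and sin(3t) gives A = -6/25, B = 8/25, so u_p = -6*cos(3*t)/25 + 8*sin(3*t)/25.
General solution: u = -6*cos(3*t)/25 + 8*sin(3*t)/25 + C1*cos(4*t)*exp(-t) + C2*exp(-t)*sin(4*t).
Apply the initial conditions: u(0) = -6/25 + C1 = 1 and u'(0) = 24/25 - C1 + 4*C2 = -4. Solving gives C1 = 31/25, C2 = -93/100.

u = -6*cos(3*t)/25 + 8*sin(3*t)/25 - 93*exp(-t)*sin(4*t)/100 + 31*cos(4*t)*exp(-t)/25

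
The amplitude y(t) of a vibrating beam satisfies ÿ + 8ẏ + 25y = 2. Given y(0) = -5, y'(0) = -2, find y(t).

Characteristic equation r² + 8r + 25 = 0 has discriminant (8)² - 4·(25) = -36 < 0, so r = -4 ± 3i.
Hence y_h = C1*cos(3*t)*exp(-4*t) + C2*exp(-4*t)*sin(3*t).
For the particular solution try y_p = A0. Substituting and matching coefficients of each power of t gives A0 = 2/25, so y_p = 2/25.
General solution: y = 2/25 + C1*cos(3*t)*exp(-4*t) + C2*exp(-4*t)*sin(3*t).
Apply the initial conditions: y(0) = 2/25 + C1 = -5 and y'(0) = -4*C1 + 3*C2 = -2. Solving gives C1 = -127/25, C2 = -186/25.

y = 2/25 - 186*exp(-4*t)*sin(3*t)/25 - 127*cos(3*t)*exp(-4*t)/25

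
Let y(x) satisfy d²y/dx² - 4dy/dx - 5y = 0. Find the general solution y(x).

y = C1*exp(5*x) + C2*exp(-x)

Characteristic equation r² - 4r - 5 = 0 factors as (r - 5)(r + 1) = 0, so r = 5, -1.
Hence y_h = C1*exp(5*x) + C2*exp(-x).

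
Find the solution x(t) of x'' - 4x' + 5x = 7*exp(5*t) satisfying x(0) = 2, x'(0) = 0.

Characteristic equation r² - 4r + 5 = 0 has discriminant (-4)² - 4·(5) = -4 < 0, so r = 2 ± i.
Hence x_h = C1*cos(t)*exp(2*t) + C2*exp(2*t)*sin(t).
Try x_p = A*exp(5*t). Substituting into the equation and dividing by exp(5*t) gives A = 7/10, so x_p = 7*exp(5*t)/10.
General solution: x = 7*exp(5*t)/10 + C1*cos(t)*exp(2*t) + C2*exp(2*t)*sin(t).
Apply the initial conditions: x(0) = 7/10 + C1 = 2 and x'(0) = 7/2 + C2 + 2*C1 = 0. Solving gives C1 = 13/10, C2 = -61/10.

x = 7*exp(5*t)/10 - 61*exp(2*t)*sin(t)/10 + 13*cos(t)*exp(2*t)/10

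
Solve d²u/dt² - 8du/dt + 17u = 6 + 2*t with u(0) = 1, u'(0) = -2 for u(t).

Characteristic equation r² - 8r + 17 = 0 has discriminant (-8)² - 4·(17) = -4 < 0, so r = 4 ± i.
Hence u_h = C1*cos(t)*exp(4*t) + C2*exp(4*t)*sin(t).
For the particular solution try u_p = A0 + A1*t. Substituting and matching coefficients of each power of t gives A0 = 118/289, A1 = 2/17, so u_p = 118/289 + 2*t/17.
General solution: u = 118/289 + 2*t/17 + C1*cos(t)*exp(4*t) + C2*exp(4*t)*sin(t).
Apply the initial conditions: u(0) = 118/289 + C1 = 1 and u'(0) = 2/17 + C2 + 4*C1 = -2. Solving gives C1 = 171/289, C2 = -1296/289.

u = 118/289 + 2*t/17 - 1296*exp(4*t)*sin(t)/289 + 171*cos(t)*exp(4*t)/289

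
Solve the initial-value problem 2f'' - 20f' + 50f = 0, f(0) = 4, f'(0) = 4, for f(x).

Divide through by 2: f'' - 10f' + 25f = 0.
Characteristic equation r² - 10r + 25 = 0 has discriminant (-10)² - 4·(25) = 0, so r = 5 is a repeated root.
Hence f_h = (C1 + C2*x)*exp(5*x).
Apply the initial conditions: f(0) = C1 = 4 and f'(0) = C2 + 5*C1 = 4. Solving gives C1 = 4, C2 = -16.

f = 4*exp(5*x) - 16*x*exp(5*x)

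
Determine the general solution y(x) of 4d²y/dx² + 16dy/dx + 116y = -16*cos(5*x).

Divide through by 4: y'' + 4y' + 29y = -4*cos(5*x).
Characteristic equation r² + 4r + 29 = 0 has discriminant (4)² - 4·(29) = -100 < 0, so r = -2 ± 5i.
Hence y_h = C1*cos(5*x)*exp(-2*x) + C2*exp(-2*x)*sin(5*x).
Try y_p = A*cos(5*x) + B*sin(5*x). Substituting and equating the coefficients of cos(5x) and sin(5x) gives A = -1/26, B = -5/26, so y_p = -5*sin(5*x)/26 - cos(5*x)/26.

y = -5*sin(5*x)/26 - cos(5*x)/26 + C1*cos(5*x)*exp(-2*x) + C2*exp(-2*x)*sin(5*x)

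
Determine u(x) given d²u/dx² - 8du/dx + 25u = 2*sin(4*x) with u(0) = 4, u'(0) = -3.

Characteristic equation r² - 8r + 25 = 0 has discriminant (-8)² - 4·(25) = -36 < 0, so r = 4 ± 3i.
Hence u_h = C1*cos(3*x)*exp(4*x) + C2*exp(4*x)*sin(3*x).
Try u_p = A*cos(4*x) + B*sin(4*x). Substituting and equating the coefficients of cos(4x) and sin(4x) gives A = 64/1105, B = 18/1105, so u_p = 18*sin(4*x)/1105 + 64*cos(4*x)/1105.
General solution: u = 18*sin(4*x)/1105 + 64*cos(4*x)/1105 + C1*cos(3*x)*exp(4*x) + C2*exp(4*x)*sin(3*x).
Apply the initial conditions: u(0) = 64/1105 + C1 = 4 and u'(0) = 72/1105 + 3*C2 + 4*C1 = -3. Solving gives C1 = 4356/1105, C2 = -6937/1105.

u = 18*sin(4*x)/1105 + 64*cos(4*x)/1105 - 6937*exp(4*x)*sin(3*x)/1105 + 4356*cos(3*x)*exp(4*x)/1105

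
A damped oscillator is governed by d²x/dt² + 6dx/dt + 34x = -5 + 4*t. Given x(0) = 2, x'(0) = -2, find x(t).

x = -97/578 + 2*t/17 + 507*exp(-3*t)*sin(5*t)/578 + 1253*cos(5*t)*exp(-3*t)/578

Characteristic equation r² + 6r + 34 = 0 has discriminant (6)² - 4·(34) = -100 < 0, so r = -3 ± 5i.
Hence x_h = C1*cos(5*t)*exp(-3*t) + C2*exp(-3*t)*sin(5*t).
For the particular solution try x_p = A0 + A1*t. Substituting and matching coefficients of each power of t gives A0 = -97/578, A1 = 2/17, so x_p = -97/578 + 2*t/17.
General solution: x = -97/578 + 2*t/17 + C1*cos(5*t)*exp(-3*t) + C2*exp(-3*t)*sin(5*t).
Apply the initial conditions: x(0) = -97/578 + C1 = 2 and x'(0) = 2/17 - 3*C1 + 5*C2 = -2. Solving gives C1 = 1253/578, C2 = 507/578.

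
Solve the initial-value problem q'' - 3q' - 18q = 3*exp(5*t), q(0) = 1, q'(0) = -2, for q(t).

Characteristic equation r² - 3r - 18 = 0 factors as (r + 3)(r - 6) = 0, so r = -3, 6.
Hence q_h = C1*exp(-3*t) + C2*exp(6*t).
Try q_p = A*exp(5*t). Substituting into the equation and dividing by exp(5*t) gives A = -3/8, so q_p = -3*exp(5*t)/8.
General solution: q = -3*exp(5*t)/8 + C1*exp(-3*t) + C2*exp(6*t).
Apply the initial conditions: q(0) = -3/8 + C1 + C2 = 1 and q'(0) = -15/8 - 3*C1 + 6*C2 = -2. Solving gives C1 = 67/72, C2 = 4/9.

q = -3*exp(5*t)/8 + 4*exp(6*t)/9 + 67*exp(-3*t)/72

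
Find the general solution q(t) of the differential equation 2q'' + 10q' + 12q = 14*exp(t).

q = 7*exp(t)/12 + C1*exp(-3*t) + C2*exp(-2*t)

Divide through by 2: q'' + 5q' + 6q = 7*exp(t).
Characteristic equation r² + 5r + 6 = 0 factors as (r + 3)(r + 2) = 0, so r = -3, -2.
Hence q_h = C1*exp(-3*t) + C2*exp(-2*t).
Try q_p = A*exp(t). Substituting into the equation and dividing by exp(t) gives A = 7/12, so q_p = 7*exp(t)/12.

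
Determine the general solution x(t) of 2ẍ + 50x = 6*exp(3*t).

Divide through by 2: x'' + 25x = 3*exp(3*t).
Characteristic equation r² + 25 = 0 has discriminant (0)² - 4·(25) = -100 < 0, so r = ± 5i.
Hence x_h = C1*cos(5*t) + C2*sin(5*t).
Try x_p = A*exp(3*t). Substituting into the equation and dividing by exp(3*t) gives A = 3/34, so x_p = 3*exp(3*t)/34.

x = 3*exp(3*t)/34 + C1*cos(5*t) + C2*sin(5*t)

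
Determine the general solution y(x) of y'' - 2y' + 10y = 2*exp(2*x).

y = exp(2*x)/5 + C1*cos(3*x)*exp(x) + C2*exp(x)*sin(3*x)

Characteristic equation r² - 2r + 10 = 0 has discriminant (-2)² - 4·(10) = -36 < 0, so r = 1 ± 3i.
Hence y_h = C1*cos(3*x)*exp(x) + C2*exp(x)*sin(3*x).
Try y_p = A*exp(2*x). Substituting into the equation and dividing by exp(2*x) gives A = 1/5, so y_p = exp(2*x)/5.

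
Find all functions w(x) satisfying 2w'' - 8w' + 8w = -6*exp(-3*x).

w = -3*exp(-3*x)/25 + C1*exp(2*x) + C2*x*exp(2*x)

Divide through by 2: w'' - 4w' + 4w = -3*exp(-3*x).
Characteristic equation r² - 4r + 4 = 0 has discriminant (-4)² - 4·(4) = 0, so r = 2 is a repeated root.
Hence w_h = (C1 + C2*x)*exp(2*x).
Try w_p = A*exp(-3*x). Substituting into the equation and dividing by exp(-3*x) gives A = -3/25, so w_p = -3*exp(-3*x)/25.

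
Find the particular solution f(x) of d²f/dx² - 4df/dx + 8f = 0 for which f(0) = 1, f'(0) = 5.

f = cos(2*x)*exp(2*x) + 3*exp(2*x)*sin(2*x)/2

Characteristic equation r² - 4r + 8 = 0 has discriminant (-4)² - 4·(8) = -16 < 0, so r = 2 ± 2i.
Hence f_h = C1*cos(2*x)*exp(2*x) + C2*exp(2*x)*sin(2*x).
Apply the initial conditions: f(0) = C1 = 1 and f'(0) = 2*C1 + 2*C2 = 5. Solving gives C1 = 1, C2 = 3/2.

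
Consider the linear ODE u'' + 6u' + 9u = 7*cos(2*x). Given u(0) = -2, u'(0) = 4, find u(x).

u = -373*exp(-3*x)/169 + 35*cos(2*x)/169 + 84*sin(2*x)/169 - 47*x*exp(-3*x)/13

Characteristic equation r² + 6r + 9 = 0 has discriminant (6)² - 4·(9) = 0, so r = -3 is a repeated root.
Hence u_h = (C1 + C2*x)*exp(-3*x).
Try u_p = A*cos(2*x) + B*sin(2*x). Substituting and equating the coefficients of cos(2x) and sin(2x) gives A = 35/169, B = 84/169, so u_p = 35*cos(2*x)/169 + 84*sin(2*x)/169.
General solution: u = 35*cos(2*x)/169 + 84*sin(2*x)/169 + C1*exp(-3*x) + C2*x*exp(-3*x).
Apply the initial conditions: u(0) = 35/169 + C1 = -2 and u'(0) = 168/169 + C2 - 3*C1 = 4. Solving gives C1 = -373/169, C2 = -47/13.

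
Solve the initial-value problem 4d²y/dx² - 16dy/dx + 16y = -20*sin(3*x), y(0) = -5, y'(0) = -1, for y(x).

y = -785*exp(2*x)/169 - 60*cos(3*x)/169 + 25*sin(3*x)/169 + 102*x*exp(2*x)/13

Divide through by 4: y'' - 4y' + 4y = -5*sin(3*x).
Characteristic equation r² - 4r + 4 = 0 has discriminant (-4)² - 4·(4) = 0, so r = 2 is a repeated root.
Hence y_h = (C1 + C2*x)*exp(2*x).
Try y_p = A*cos(3*x) + B*sin(3*x). Substituting and equating the coefficients of cos(3x) and sin(3x) gives A = -60/169, B = 25/169, so y_p = -60*cos(3*x)/169 + 25*sin(3*x)/169.
General solution: y = -60*cos(3*x)/169 + 25*sin(3*x)/169 + C1*exp(2*x) + C2*x*exp(2*x).
Apply the initial conditions: y(0) = -60/169 + C1 = -5 and y'(0) = 75/169 + C2 + 2*C1 = -1. Solving gives C1 = -785/169, C2 = 102/13.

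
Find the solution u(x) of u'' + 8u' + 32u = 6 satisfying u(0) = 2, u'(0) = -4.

u = 3/16 + 13*exp(-4*x)*sin(4*x)/16 + 29*cos(4*x)*exp(-4*x)/16

Characteristic equation r² + 8r + 32 = 0 has discriminant (8)² - 4·(32) = -64 < 0, so r = -4 ± 4i.
Hence u_h = C1*cos(4*x)*exp(-4*x) + C2*exp(-4*x)*sin(4*x).
For the particular solution try u_p = A0. Substituting and matching coefficients of each power of x gives A0 = 3/16, so u_p = 3/16.
General solution: u = 3/16 + C1*cos(4*x)*exp(-4*x) + C2*exp(-4*x)*sin(4*x).
Apply the initial conditions: u(0) = 3/16 + C1 = 2 and u'(0) = -4*C1 + 4*C2 = -4. Solving gives C1 = 29/16, C2 = 13/16.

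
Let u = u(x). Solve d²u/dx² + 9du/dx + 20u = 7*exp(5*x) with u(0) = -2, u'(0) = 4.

Characteristic equation r² + 9r + 20 = 0 factors as (r + 5)(r + 4) = 0, so r = -5, -4.
Hence u_h = C1*exp(-5*x) + C2*exp(-4*x).
Try u_p = A*exp(5*x). Substituting into the equation and dividing by exp(5*x) gives A = 7/90, so u_p = 7*exp(5*x)/90.
General solution: u = 7*exp(5*x)/90 + C1*exp(-5*x) + C2*exp(-4*x).
Apply the initial conditions: u(0) = 7/90 + C1 + C2 = -2 and u'(0) = 7/18 - 5*C1 - 4*C2 = 4. Solving gives C1 = 47/10, C2 = -61/9.

u = -61*exp(-4*x)/9 + 7*exp(5*x)/90 + 47*exp(-5*x)/10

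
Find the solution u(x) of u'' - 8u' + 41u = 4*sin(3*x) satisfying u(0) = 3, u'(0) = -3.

Characteristic equation r² - 8r + 41 = 0 has discriminant (-8)² - 4·(41) = -100 < 0, so r = 4 ± 5i.
Hence u_h = C1*cos(5*x)*exp(4*x) + C2*exp(4*x)*sin(5*x).
Try u_p = A*cos(3*x) + B*sin(3*x). Substituting and equating the coefficients of cos(3x) and sin(3x) gives A = 3/50, B = 2/25, so u_p = 2*sin(3*x)/25 + 3*cos(3*x)/50.
General solution: u = 2*sin(3*x)/25 + 3*cos(3*x)/50 + C1*cos(5*x)*exp(4*x) + C2*exp(4*x)*sin(5*x).
Apply the initial conditions: u(0) = 3/50 + C1 = 3 and u'(0) = 6/25 + 4*C1 + 5*C2 = -3. Solving gives C1 = 147/50, C2 = -3.

u = 2*sin(3*x)/25 + 3*cos(3*x)/50 - 3*exp(4*x)*sin(5*x) + 147*cos(5*x)*exp(4*x)/50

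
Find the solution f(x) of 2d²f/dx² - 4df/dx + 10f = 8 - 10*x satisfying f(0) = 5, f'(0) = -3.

f = 2/5 - x - 33*exp(x)*sin(2*x)/10 + 23*cos(2*x)*exp(x)/5

Divide through by 2: f'' - 2f' + 5f = 4 - 5*x.
Characteristic equation r² - 2r + 5 = 0 has discriminant (-2)² - 4·(5) = -16 < 0, so r = 1 ± 2i.
Hence f_h = C1*cos(2*x)*exp(x) + C2*exp(x)*sin(2*x).
For the particular solution try f_p = A0 + A1*x. Substituting and matching coefficients of each power of x gives A0 = 2/5, A1 = -1, so f_p = 2/5 - x.
General solution: f = 2/5 - x + C1*cos(2*x)*exp(x) + C2*exp(x)*sin(2*x).
Apply the initial conditions: f(0) = 2/5 + C1 = 5 and f'(0) = -1 + C1 + 2*C2 = -3. Solving gives C1 = 23/5, C2 = -33/10.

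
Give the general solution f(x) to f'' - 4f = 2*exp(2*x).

Characteristic equation r² - 4 = 0 factors as (r + 2)(r - 2) = 0, so r = -2, 2.
Hence f_h = C1*exp(-2*x) + C2*exp(2*x).
Since exp(2*x) solves the homogeneous equation (r = 2 is a root of multiplicity 1), multiply the trial by x. Try f_p = A*x*exp(2*x). Substituting into the equation and dividing by exp(2*x) gives A = 1/2, so f_p = x*exp(2*x)/2.

f = C1*exp(-2*x) + C2*exp(2*x) + x*exp(2*x)/2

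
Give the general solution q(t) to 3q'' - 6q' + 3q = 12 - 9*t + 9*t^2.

Divide through by 3: q'' - 2q' + q = 4 - 3*t + 3*t^2.
Characteristic equation r² - 2r + 1 = 0 has discriminant (-2)² - 4·(1) = 0, so r = 1 is a repeated root.
Hence q_h = (C1 + C2*t)*exp(t).
For the particular solution try q_p = A0 + A1*t + A2*t^2. Substituting and matching coefficients of each power of t gives A0 = 16, A1 = 9, A2 = 3, so q_p = 16 + 3*t^2 + 9*t.

q = 16 + 3*t**2 + 9*t + C1*exp(t) + C2*t*exp(t)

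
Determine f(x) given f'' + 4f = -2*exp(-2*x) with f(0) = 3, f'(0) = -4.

Characteristic equation r² + 4 = 0 has discriminant (0)² - 4·(4) = -16 < 0, so r = ± 2i.
Hence f_h = C1*cos(2*x) + C2*sin(2*x).
Try f_p = A*exp(-2*x). Substituting into the equation and dividing by exp(-2*x) gives A = -1/4, so f_p = -exp(-2*x)/4.
General solution: f = -exp(-2*x)/4 + C1*cos(2*x) + C2*sin(2*x).
Apply the initial conditions: f(0) = -1/4 + C1 = 3 and f'(0) = 1/2 + 2*C2 = -4. Solving gives C1 = 13/4, C2 = -9/4.

f = -9*sin(2*x)/4 - exp(-2*x)/4 + 13*cos(2*x)/4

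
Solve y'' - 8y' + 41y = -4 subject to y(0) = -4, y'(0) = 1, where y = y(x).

y = -4/41 - 160*cos(5*x)*exp(4*x)/41 + 681*exp(4*x)*sin(5*x)/205

Characteristic equation r² - 8r + 41 = 0 has discriminant (-8)² - 4·(41) = -100 < 0, so r = 4 ± 5i.
Hence y_h = C1*cos(5*x)*exp(4*x) + C2*exp(4*x)*sin(5*x).
For the particular solution try y_p = A0. Substituting and matching coefficients of each power of x gives A0 = -4/41, so y_p = -4/41.
General solution: y = -4/41 + C1*cos(5*x)*exp(4*x) + C2*exp(4*x)*sin(5*x).
Apply the initial conditions: y(0) = -4/41 + C1 = -4 and y'(0) = 4*C1 + 5*C2 = 1. Solving gives C1 = -160/41, C2 = 681/205.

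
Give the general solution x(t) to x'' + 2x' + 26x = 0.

Characteristic equation r² + 2r + 26 = 0 has discriminant (2)² - 4·(26) = -100 < 0, so r = -1 ± 5i.
Hence x_h = C1*cos(5*t)*exp(-t) + C2*exp(-t)*sin(5*t).

x = C1*cos(5*t)*exp(-t) + C2*exp(-t)*sin(5*t)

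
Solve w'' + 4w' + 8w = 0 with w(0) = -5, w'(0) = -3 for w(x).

w = -5*cos(2*x)*exp(-2*x) - 13*exp(-2*x)*sin(2*x)/2

Characteristic equation r² + 4r + 8 = 0 has discriminant (4)² - 4·(8) = -16 < 0, so r = -2 ± 2i.
Hence w_h = C1*cos(2*x)*exp(-2*x) + C2*exp(-2*x)*sin(2*x).
Apply the initial conditions: w(0) = C1 = -5 and w'(0) = -2*C1 + 2*C2 = -3. Solving gives C1 = -5, C2 = -13/2.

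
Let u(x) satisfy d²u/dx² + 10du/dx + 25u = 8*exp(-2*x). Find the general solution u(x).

Characteristic equation r² + 10r + 25 = 0 has discriminant (10)² - 4·(25) = 0, so r = -5 is a repeated root.
Hence u_h = (C1 + C2*x)*exp(-5*x).
Try u_p = A*exp(-2*x). Substituting into the equation and dividing by exp(-2*x) gives A = 8/9, so u_p = 8*exp(-2*x)/9.

u = 8*exp(-2*x)/9 + C1*exp(-5*x) + C2*x*exp(-5*x)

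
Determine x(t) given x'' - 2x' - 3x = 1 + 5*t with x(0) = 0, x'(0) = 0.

x = 7/9 - exp(-t) - 5*t/3 + 2*exp(3*t)/9

Characteristic equation r² - 2r - 3 = 0 factors as (r + 1)(r - 3) = 0, so r = -1, 3.
Hence x_h = C1*exp(-t) + C2*exp(3*t).
For the particular solution try x_p = A0 + A1*t. Substituting and matching coefficients of each power of t gives A0 = 7/9, A1 = -5/3, so x_p = 7/9 - 5*t/3.
General solution: x = 7/9 - 5*t/3 + C1*exp(-t) + C2*exp(3*t).
Apply the initial conditions: x(0) = 7/9 + C1 + C2 = 0 and x'(0) = -5/3 - C1 + 3*C2 = 0. Solving gives C1 = -1, C2 = 2/9.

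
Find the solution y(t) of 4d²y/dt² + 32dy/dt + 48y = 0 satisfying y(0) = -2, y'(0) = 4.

y = -2*exp(-2*t)

Divide through by 4: y'' + 8y' + 12y = 0.
Characteristic equation r² + 8r + 12 = 0 factors as (r + 6)(r + 2) = 0, so r = -6, -2.
Hence y_h = C1*exp(-6*t) + C2*exp(-2*t).
Apply the initial conditions: y(0) = C1 + C2 = -2 and y'(0) = -6*C1 - 2*C2 = 4. Solving gives C1 = 0, C2 = -2.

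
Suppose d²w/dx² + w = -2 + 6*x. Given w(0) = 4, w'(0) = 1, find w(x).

w = -2 - 5*sin(x) + 6*x + 6*cos(x)

Characteristic equation r² + 1 = 0 has discriminant (0)² - 4·(1) = -4 < 0, so r = ± i.
Hence w_h = C1*cos(x) + C2*sin(x).
For the particular solution try w_p = A0 + A1*x. Substituting and matching coefficients of each power of x gives A0 = -2, A1 = 6, so w_p = -2 + 6*x.
General solution: w = -2 + 6*x + C1*cos(x) + C2*sin(x).
Apply the initial conditions: w(0) = -2 + C1 = 4 and w'(0) = 6 + C2 = 1. Solving gives C1 = 6, C2 = -5.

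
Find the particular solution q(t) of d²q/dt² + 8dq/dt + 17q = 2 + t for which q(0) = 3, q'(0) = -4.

q = 26/289 + t/17 + 841*cos(t)*exp(-4*t)/289 + 2191*exp(-4*t)*sin(t)/289

Characteristic equation r² + 8r + 17 = 0 has discriminant (8)² - 4·(17) = -4 < 0, so r = -4 ± i.
Hence q_h = C1*cos(t)*exp(-4*t) + C2*exp(-4*t)*sin(t).
For the particular solution try q_p = A0 + A1*t. Substituting and matching coefficients of each power of t gives A0 = 26/289, A1 = 1/17, so q_p = 26/289 + t/17.
General solution: q = 26/289 + t/17 + C1*cos(t)*exp(-4*t) + C2*exp(-4*t)*sin(t).
Apply the initial conditions: q(0) = 26/289 + C1 = 3 and q'(0) = 1/17 + C2 - 4*C1 = -4. Solving gives C1 = 841/289, C2 = 2191/289.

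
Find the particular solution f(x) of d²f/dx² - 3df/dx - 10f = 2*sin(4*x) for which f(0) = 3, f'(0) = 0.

f = -13*sin(4*x)/205 + 6*cos(4*x)/205 + 73*exp(-2*x)/35 + 254*exp(5*x)/287

Characteristic equation r² - 3r - 10 = 0 factors as (r + 2)(r - 5) = 0, so r = -2, 5.
Hence f_h = C1*exp(-2*x) + C2*exp(5*x).
Try f_p = A*cos(4*x) + B*sin(4*x). Substituting and equating the coefficients of cos(4x) and sin(4x) gives A = 6/205, B = -13/205, so f_p = -13*sin(4*x)/205 + 6*cos(4*x)/205.
General solution: f = -13*sin(4*x)/205 + 6*cos(4*x)/205 + C1*exp(-2*x) + C2*exp(5*x).
Apply the initial conditions: f(0) = 6/205 + C1 + C2 = 3 and f'(0) = -52/205 - 2*C1 + 5*C2 = 0. Solving gives C1 = 73/35, C2 = 254/287.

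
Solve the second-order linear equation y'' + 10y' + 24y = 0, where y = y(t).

Characteristic equation r² + 10r + 24 = 0 factors as (r + 6)(r + 4) = 0, so r = -6, -4.
Hence y_h = C1*exp(-6*t) + C2*exp(-4*t).

y = C1*exp(-6*t) + C2*exp(-4*t)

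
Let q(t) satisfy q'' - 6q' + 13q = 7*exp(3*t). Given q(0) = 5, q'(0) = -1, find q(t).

Characteristic equation r² - 6r + 13 = 0 has discriminant (-6)² - 4·(13) = -16 < 0, so r = 3 ± 2i.
Hence q_h = C1*cos(2*t)*exp(3*t) + C2*exp(3*t)*sin(2*t).
Try q_p = A*exp(3*t). Substituting into the equation and dividing by exp(3*t) gives A = 7/4, so q_p = 7*exp(3*t)/4.
General solution: q = 7*exp(3*t)/4 + C1*cos(2*t)*exp(3*t) + C2*exp(3*t)*sin(2*t).
Apply the initial conditions: q(0) = 7/4 + C1 = 5 and q'(0) = 21/4 + 2*C2 + 3*C1 = -1. Solving gives C1 = 13/4, C2 = -8.

q = 7*exp(3*t)/4 - 8*exp(3*t)*sin(2*t) + 13*cos(2*t)*exp(3*t)/4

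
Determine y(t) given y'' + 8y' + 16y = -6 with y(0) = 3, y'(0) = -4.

y = -3/8 + 27*exp(-4*t)/8 + 19*t*exp(-4*t)/2

Characteristic equation r² + 8r + 16 = 0 has discriminant (8)² - 4·(16) = 0, so r = -4 is a repeated root.
Hence y_h = (C1 + C2*t)*exp(-4*t).
For the particular solution try y_p = A0. Substituting and matching coefficients of each power of t gives A0 = -3/8, so y_p = -3/8.
General solution: y = -3/8 + C1*exp(-4*t) + C2*t*exp(-4*t).
Apply the initial conditions: y(0) = -3/8 + C1 = 3 and y'(0) = C2 - 4*C1 = -4. Solving gives C1 = 27/8, C2 = 19/2.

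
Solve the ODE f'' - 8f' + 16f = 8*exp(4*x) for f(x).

f = C1*exp(4*x) + 4*x**2*exp(4*x) + C2*x*exp(4*x)

Characteristic equation r² - 8r + 16 = 0 has discriminant (-8)² - 4·(16) = 0, so r = 4 is a repeated root.
Hence f_h = (C1 + C2*x)*exp(4*x).
Since exp(4*x) solves the homogeneous equation (r = 4 is a root of multiplicity 2), multiply the trial by x^2. Try f_p = A*x^2*exp(4*x). Substituting into the equation and dividing by exp(4*x) gives A = 4, so f_p = 4*x^2*exp(4*x).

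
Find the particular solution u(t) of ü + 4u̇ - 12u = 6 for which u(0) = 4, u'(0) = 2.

u = -1/2 + 7*exp(-6*t)/8 + 29*exp(2*t)/8

Characteristic equation r² + 4r - 12 = 0 factors as (r - 2)(r + 6) = 0, so r = 2, -6.
Hence u_h = C1*exp(2*t) + C2*exp(-6*t).
For the particular solution try u_p = A0. Substituting and matching coefficients of each power of t gives A0 = -1/2, so u_p = -1/2.
General solution: u = -1/2 + C1*exp(2*t) + C2*exp(-6*t).
Apply the initial conditions: u(0) = -1/2 + C1 + C2 = 4 and u'(0) = -6*C2 + 2*C1 = 2. Solving gives C1 = 29/8, C2 = 7/8.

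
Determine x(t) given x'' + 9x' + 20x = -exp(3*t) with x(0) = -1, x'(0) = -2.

x = -48*exp(-4*t)/7 - exp(3*t)/56 + 47*exp(-5*t)/8

Characteristic equation r² + 9r + 20 = 0 factors as (r + 5)(r + 4) = 0, so r = -5, -4.
Hence x_h = C1*exp(-5*t) + C2*exp(-4*t).
Try x_p = A*exp(3*t). Substituting into the equation and dividing by exp(3*t) gives A = -1/56, so x_p = -exp(3*t)/56.
General solution: x = -exp(3*t)/56 + C1*exp(-5*t) + C2*exp(-4*t).
Apply the initial conditions: x(0) = -1/56 + C1 + C2 = -1 and x'(0) = -3/56 - 5*C1 - 4*C2 = -2. Solving gives C1 = 47/8, C2 = -48/7.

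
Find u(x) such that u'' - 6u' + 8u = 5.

Characteristic equation r² - 6r + 8 = 0 factors as (r - 2)(r - 4) = 0, so r = 2, 4.
Hence u_h = C1*exp(2*x) + C2*exp(4*x).
For the particular solution try u_p = A0. Substituting and matching coefficients of each power of x gives A0 = 5/8, so u_p = 5/8.

u = 5/8 + C1*exp(2*x) + C2*exp(4*x)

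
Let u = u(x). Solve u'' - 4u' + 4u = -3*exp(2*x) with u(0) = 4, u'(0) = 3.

u = 4*exp(2*x) - 5*x*exp(2*x) - 3*x**2*exp(2*x)/2

Characteristic equation r² - 4r + 4 = 0 has discriminant (-4)² - 4·(4) = 0, so r = 2 is a repeated root.
Hence u_h = (C1 + C2*x)*exp(2*x).
Since exp(2*x) solves the homogeneous equation (r = 2 is a root of multiplicity 2), multiply the trial by x^2. Try u_p = A*x^2*exp(2*x). Substituting into the equation and dividing by exp(2*x) gives A = -3/2, so u_p = -3*x^2*exp(2*x)/2.
General solution: u = C1*exp(2*x) - 3*x^2*exp(2*x)/2 + C2*x*exp(2*x).
Apply the initial conditions: u(0) = C1 = 4 and u'(0) = C2 + 2*C1 = 3. Solving gives C1 = 4, C2 = -5.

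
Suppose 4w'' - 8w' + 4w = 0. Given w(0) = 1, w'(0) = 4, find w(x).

w = 3*x*exp(x) + exp(x)

Divide through by 4: w'' - 2w' + w = 0.
Characteristic equation r² - 2r + 1 = 0 has discriminant (-2)² - 4·(1) = 0, so r = 1 is a repeated root.
Hence w_h = (C1 + C2*x)*exp(x).
Apply the initial conditions: w(0) = C1 = 1 and w'(0) = C1 + C2 = 4. Solving gives C1 = 1, C2 = 3.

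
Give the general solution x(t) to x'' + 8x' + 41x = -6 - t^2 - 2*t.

x = -9476/68921 - 66*t/1681 - t**2/41 + C1*cos(5*t)*exp(-4*t) + C2*exp(-4*t)*sin(5*t)

Characteristic equation r² + 8r + 41 = 0 has discriminant (8)² - 4·(41) = -100 < 0, so r = -4 ± 5i.
Hence x_h = C1*cos(5*t)*exp(-4*t) + C2*exp(-4*t)*sin(5*t).
For the particular solution try x_p = A0 + A1*t + A2*t^2. Substituting and matching coefficients of each power of t gives A0 = -9476/68921, A1 = -66/1681, A2 = -1/41, so x_p = -9476/68921 - 66*t/1681 - t^2/41.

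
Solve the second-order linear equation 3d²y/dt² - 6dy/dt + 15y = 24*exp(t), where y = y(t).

Divide through by 3: y'' - 2y' + 5y = 8*exp(t).
Characteristic equation r² - 2r + 5 = 0 has discriminant (-2)² - 4·(5) = -16 < 0, so r = 1 ± 2i.
Hence y_h = C1*cos(2*t)*exp(t) + C2*exp(t)*sin(2*t).
Try y_p = A*exp(t). Substituting into the equation and dividing by exp(t) gives A = 2, so y_p = 2*exp(t).

y = 2*exp(t) + C1*cos(2*t)*exp(t) + C2*exp(t)*sin(2*t)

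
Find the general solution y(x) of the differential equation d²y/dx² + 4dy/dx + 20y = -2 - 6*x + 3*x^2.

Characteristic equation r² + 4r + 20 = 0 has discriminant (4)² - 4·(20) = -64 < 0, so r = -2 ± 4i.
Hence y_h = C1*cos(4*x)*exp(-2*x) + C2*exp(-2*x)*sin(4*x).
For the particular solution try y_p = A0 + A1*x + A2*x^2. Substituting and matching coefficients of each power of x gives A0 = -43/1000, A1 = -9/25, A2 = 3/20, so y_p = -43/1000 - 9*x/25 + 3*x^2/20.

y = -43/1000 - 9*x/25 + 3*x**2/20 + C1*cos(4*x)*exp(-2*x) + C2*exp(-2*x)*sin(4*x)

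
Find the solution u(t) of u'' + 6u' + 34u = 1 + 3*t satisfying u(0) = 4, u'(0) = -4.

Characteristic equation r² + 6r + 34 = 0 has discriminant (6)² - 4·(34) = -100 < 0, so r = -3 ± 5i.
Hence u_h = C1*cos(5*t)*exp(-3*t) + C2*exp(-3*t)*sin(5*t).
For the particular solution try u_p = A0 + A1*t. Substituting and matching coefficients of each power of t gives A0 = 4/289, A1 = 3/34, so u_p = 4/289 + 3*t/34.
General solution: u = 4/289 + 3*t/34 + C1*cos(5*t)*exp(-3*t) + C2*exp(-3*t)*sin(5*t).
Apply the initial conditions: u(0) = 4/289 + C1 = 4 and u'(0) = 3/34 - 3*C1 + 5*C2 = -4. Solving gives C1 = 1152/289, C2 = 4549/2890.

u = 4/289 + 3*t/34 + 1152*cos(5*t)*exp(-3*t)/289 + 4549*exp(-3*t)*sin(5*t)/2890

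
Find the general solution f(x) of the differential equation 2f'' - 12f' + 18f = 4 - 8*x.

Divide through by 2: f'' - 6f' + 9f = 2 - 4*x.
Characteristic equation r² - 6r + 9 = 0 has discriminant (-6)² - 4·(9) = 0, so r = 3 is a repeated root.
Hence f_h = (C1 + C2*x)*exp(3*x).
For the particular solution try f_p = A0 + A1*x. Substituting and matching coefficients of each power of x gives A0 = -2/27, A1 = -4/9, so f_p = -2/27 - 4*x/9.

f = -2/27 - 4*x/9 + C1*exp(3*x) + C2*x*exp(3*x)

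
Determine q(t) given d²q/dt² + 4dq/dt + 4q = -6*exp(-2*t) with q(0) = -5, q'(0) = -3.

q = -5*exp(-2*t) - 13*t*exp(-2*t) - 3*t**2*exp(-2*t)

Characteristic equation r² + 4r + 4 = 0 has discriminant (4)² - 4·(4) = 0, so r = -2 is a repeated root.
Hence q_h = (C1 + C2*t)*exp(-2*t).
Since exp(-2*t) solves the homogeneous equation (r = -2 is a root of multiplicity 2), multiply the trial by t^2. Try q_p = A*t^2*exp(-2*t). Substituting into the equation and dividing by exp(-2*t) gives A = -3, so q_p = -3*t^2*exp(-2*t).
General solution: q = C1*exp(-2*t) - 3*t^2*exp(-2*t) + C2*t*exp(-2*t).
Apply the initial conditions: q(0) = C1 = -5 and q'(0) = C2 - 2*C1 = -3. Solving gives C1 = -5, C2 = -13.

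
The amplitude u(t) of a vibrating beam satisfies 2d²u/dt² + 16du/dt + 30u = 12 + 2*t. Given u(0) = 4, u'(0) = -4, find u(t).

Divide through by 2: u'' + 8u' + 15u = 6 + t.
Characteristic equation r² + 8r + 15 = 0 factors as (r + 5)(r + 3) = 0, so r = -5, -3.
Hence u_h = C1*exp(-5*t) + C2*exp(-3*t).
For the particular solution try u_p = A0 + A1*t. Substituting and matching coefficients of each power of t gives A0 = 82/225, A1 = 1/15, so u_p = 82/225 + t/15.
General solution: u = 82/225 + t/15 + C1*exp(-5*t) + C2*exp(-3*t).
Apply the initial conditions: u(0) = 82/225 + C1 + C2 = 4 and u'(0) = 1/15 - 5*C1 - 3*C2 = -4. Solving gives C1 = -171/50, C2 = 127/18.

u = 82/225 - 171*exp(-5*t)/50 + t/15 + 127*exp(-3*t)/18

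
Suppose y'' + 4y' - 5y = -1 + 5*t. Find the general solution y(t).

Characteristic equation r² + 4r - 5 = 0 factors as (r + 5)(r - 1) = 0, so r = -5, 1.
Hence y_h = C1*exp(-5*t) + C2*exp(t).
For the particular solution try y_p = A0 + A1*t. Substituting and matching coefficients of each power of t gives A0 = -3/5, A1 = -1, so y_p = -3/5 - t.

y = -3/5 - t + C1*exp(-5*t) + C2*exp(t)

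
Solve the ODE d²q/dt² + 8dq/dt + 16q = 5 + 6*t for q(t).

Characteristic equation r² + 8r + 16 = 0 has discriminant (8)² - 4·(16) = 0, so r = -4 is a repeated root.
Hence q_h = (C1 + C2*t)*exp(-4*t).
For the particular solution try q_p = A0 + A1*t. Substituting and matching coefficients of each power of t gives A0 = 1/8, A1 = 3/8, so q_p = 1/8 + 3*t/8.

q = 1/8 + 3*t/8 + C1*exp(-4*t) + C2*t*exp(-4*t)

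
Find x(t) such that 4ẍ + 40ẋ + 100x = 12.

Divide through by 4: x'' + 10x' + 25x = 3.
Characteristic equation r² + 10r + 25 = 0 has discriminant (10)² - 4·(25) = 0, so r = -5 is a repeated root.
Hence x_h = (C1 + C2*t)*exp(-5*t).
For the particular solution try x_p = A0. Substituting and matching coefficients of each power of t gives A0 = 3/25, so x_p = 3/25.

x = 3/25 + C1*exp(-5*t) + C2*t*exp(-5*t)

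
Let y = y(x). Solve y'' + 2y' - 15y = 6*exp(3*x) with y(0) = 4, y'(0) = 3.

Characteristic equation r² + 2r - 15 = 0 factors as (r - 3)(r + 5) = 0, so r = 3, -5.
Hence y_h = C1*exp(3*x) + C2*exp(-5*x).
Since exp(3*x) solves the homogeneous equation (r = 3 is a root of multiplicity 1), multiply the trial by x. Try y_p = A*x*exp(3*x). Substituting into the equation and dividing by exp(3*x) gives A = 3/4, so y_p = 3*x*exp(3*x)/4.
General solution: y = C1*exp(3*x) + C2*exp(-5*x) + 3*x*exp(3*x)/4.
Apply the initial conditions: y(0) = C1 + C2 = 4 and y'(0) = 3/4 - 5*C2 + 3*C1 = 3. Solving gives C1 = 89/32, C2 = 39/32.

y = 39*exp(-5*x)/32 + 89*exp(3*x)/32 + 3*x*exp(3*x)/4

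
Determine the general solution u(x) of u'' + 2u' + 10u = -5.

Characteristic equation r² + 2r + 10 = 0 has discriminant (2)² - 4·(10) = -36 < 0, so r = -1 ± 3i.
Hence u_h = C1*cos(3*x)*exp(-x) + C2*exp(-x)*sin(3*x).
For the particular solution try u_p = A0. Substituting and matching coefficients of each power of x gives A0 = -1/2, so u_p = -1/2.

u = -1/2 + C1*cos(3*x)*exp(-x) + C2*exp(-x)*sin(3*x)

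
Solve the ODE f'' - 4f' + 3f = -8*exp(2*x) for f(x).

f = 8*exp(2*x) + C1*exp(x) + C2*exp(3*x)

Characteristic equation r² - 4r + 3 = 0 factors as (r - 1)(r - 3) = 0, so r = 1, 3.
Hence f_h = C1*exp(x) + C2*exp(3*x).
Try f_p = A*exp(2*x). Substituting into the equation and dividing by exp(2*x) gives A = 8, so f_p = 8*exp(2*x).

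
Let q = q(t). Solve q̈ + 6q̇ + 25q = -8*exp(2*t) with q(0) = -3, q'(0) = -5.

Characteristic equation r² + 6r + 25 = 0 has discriminant (6)² - 4·(25) = -64 < 0, so r = -3 ± 4i.
Hence q_h = C1*cos(4*t)*exp(-3*t) + C2*exp(-3*t)*sin(4*t).
Try q_p = A*exp(2*t). Substituting into the equation and dividing by exp(2*t) gives A = -8/41, so q_p = -8*exp(2*t)/41.
General solution: q = -8*exp(2*t)/41 + C1*cos(4*t)*exp(-3*t) + C2*exp(-3*t)*sin(4*t).
Apply the initial conditions: q(0) = -8/41 + C1 = -3 and q'(0) = -16/41 - 3*C1 + 4*C2 = -5. Solving gives C1 = -115/41, C2 = -267/82.

q = -8*exp(2*t)/41 - 267*exp(-3*t)*sin(4*t)/82 - 115*cos(4*t)*exp(-3*t)/41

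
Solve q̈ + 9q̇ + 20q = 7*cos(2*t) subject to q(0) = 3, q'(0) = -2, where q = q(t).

Characteristic equation r² + 9r + 20 = 0 factors as (r + 5)(r + 4) = 0, so r = -5, -4.
Hence q_h = C1*exp(-5*t) + C2*exp(-4*t).
Try q_p = A*cos(2*t) + B*sin(2*t). Substituting and equating the coefficients of cos(2t) and sin(2t) gives A = 28/145, B = 63/290, so q_p = 28*cos(2*t)/145 + 63*sin(2*t)/290.
General solution: q = 28*cos(2*t)/145 + 63*sin(2*t)/290 + C1*exp(-5*t) + C2*exp(-4*t).
Apply the initial conditions: q(0) = 28/145 + C1 + C2 = 3 and q'(0) = 63/145 - 5*C1 - 4*C2 = -2. Solving gives C1 = -255/29, C2 = 58/5.

q = -255*exp(-5*t)/29 + 28*cos(2*t)/145 + 58*exp(-4*t)/5 + 63*sin(2*t)/290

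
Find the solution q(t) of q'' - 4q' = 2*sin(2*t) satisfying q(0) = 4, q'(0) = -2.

Characteristic equation r² - 4r = 0 factors as (r - 4)r = 0, so r = 4, 0.
Hence q_h = C1*exp(4*t) + C2.
Try q_p = A*cos(2*t) + B*sin(2*t). Substituting and equating the coefficients of cos(2t) and sin(2t) gives A = 1/5, B = -1/10, so q_p = -sin(2*t)/10 + cos(2*t)/5.
General solution: q = C2 - sin(2*t)/10 + cos(2*t)/5 + C1*exp(4*t).
Apply the initial conditions: q(0) = 1/5 + C1 + C2 = 4 and q'(0) = -1/5 + 4*C1 = -2. Solving gives C1 = -9/20, C2 = 17/4.

q = 17/4 - 9*exp(4*t)/20 - sin(2*t)/10 + cos(2*t)/5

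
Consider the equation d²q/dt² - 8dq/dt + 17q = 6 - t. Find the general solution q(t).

q = 94/289 - t/17 + C1*cos(t)*exp(4*t) + C2*exp(4*t)*sin(t)

Characteristic equation r² - 8r + 17 = 0 has discriminant (-8)² - 4·(17) = -4 < 0, so r = 4 ± i.
Hence q_h = C1*cos(t)*exp(4*t) + C2*exp(4*t)*sin(t).
For the particular solution try q_p = A0 + A1*t. Substituting and matching coefficients of each power of t gives A0 = 94/289, A1 = -1/17, so q_p = 94/289 - t/17.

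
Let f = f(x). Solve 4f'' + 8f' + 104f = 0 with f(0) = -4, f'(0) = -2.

f = -4*cos(5*x)*exp(-x) - 6*exp(-x)*sin(5*x)/5

Divide through by 4: f'' + 2f' + 26f = 0.
Characteristic equation r² + 2r + 26 = 0 has discriminant (2)² - 4·(26) = -100 < 0, so r = -1 ± 5i.
Hence f_h = C1*cos(5*x)*exp(-x) + C2*exp(-x)*sin(5*x).
Apply the initial conditions: f(0) = C1 = -4 and f'(0) = -C1 + 5*C2 = -2. Solving gives C1 = -4, C2 = -6/5.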